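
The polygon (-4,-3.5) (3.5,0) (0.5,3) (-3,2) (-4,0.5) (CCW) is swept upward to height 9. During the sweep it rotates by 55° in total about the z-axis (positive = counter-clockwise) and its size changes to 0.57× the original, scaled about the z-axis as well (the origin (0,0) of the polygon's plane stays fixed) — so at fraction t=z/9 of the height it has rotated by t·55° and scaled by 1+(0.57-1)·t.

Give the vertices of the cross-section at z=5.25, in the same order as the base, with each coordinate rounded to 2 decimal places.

Cross-section at z=5.25: (-1.15,-3.81) (2.22,1.39) (-0.88,2.10) (-2.70,0.08) (-2.74,-1.27)

t = z/height = 5.25/9 = 0.583333
s = 1 + (scale-1)·z/height = 1 + (0.57-1)·5.25/9 = 0.749167
θ = twist·z/height = 55°·5.25/9 = 32.0833° = 0.559960 rad
cos θ = 0.847276, sin θ = 0.531152 (intermediates below are computed at full precision and shown rounded to 5 d.p.)
v1: (-4,-3.5) → rotate → (-1.53007,-5.09008) → ×s → (-1.14628,-3.81332) → (-1.15,-3.81)
v2: (3.5,0) → rotate → (2.96547,1.85903) → ×s → (2.22163,1.39273) → (2.22,1.39)
v3: (0.5,3) → rotate → (-1.16982,2.80741) → ×s → (-0.87639,2.10321) → (-0.88,2.10)
v4: (-3,2) → rotate → (-3.60413,0.10110) → ×s → (-2.70010,0.07574) → (-2.70,0.08)
v5: (-4,0.5) → rotate → (-3.65468,-1.70097) → ×s → (-2.73797,-1.27431) → (-2.74,-1.27)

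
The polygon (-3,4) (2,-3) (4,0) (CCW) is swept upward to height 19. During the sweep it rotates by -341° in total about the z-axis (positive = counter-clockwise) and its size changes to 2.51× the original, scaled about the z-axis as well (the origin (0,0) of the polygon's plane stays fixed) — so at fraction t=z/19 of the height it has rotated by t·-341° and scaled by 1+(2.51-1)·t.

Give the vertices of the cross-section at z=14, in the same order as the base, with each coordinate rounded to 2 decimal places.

Cross-section at z=14: (-5.97,-8.72) (4.64,6.04) (-2.71,8.00)

t = z/height = 14/19 = 0.736842
s = 1 + (scale-1)·z/height = 1 + (2.51-1)·14/19 = 2.112632
θ = twist·z/height = -341°·14/19 = -251.2632° = -4.385369 rad
cos θ = -0.321222, sin θ = 0.947004 (intermediates below are computed at full precision and shown rounded to 5 d.p.)
v1: (-3,4) → rotate → (-2.82435,-4.12590) → ×s → (-5.96681,-8.71651) → (-5.97,-8.72)
v2: (2,-3) → rotate → (2.19857,2.85767) → ×s → (4.64476,6.03721) → (4.64,6.04)
v3: (4,0) → rotate → (-1.28489,3.78802) → ×s → (-2.71449,8.00268) → (-2.71,8.00)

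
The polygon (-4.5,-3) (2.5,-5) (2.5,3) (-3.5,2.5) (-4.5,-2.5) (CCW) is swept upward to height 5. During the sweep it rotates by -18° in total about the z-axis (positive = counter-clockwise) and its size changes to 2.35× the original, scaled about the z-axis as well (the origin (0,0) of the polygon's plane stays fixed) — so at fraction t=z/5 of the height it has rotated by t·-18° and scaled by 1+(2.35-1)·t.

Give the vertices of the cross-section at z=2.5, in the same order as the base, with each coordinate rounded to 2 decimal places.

t = z/height = 2.5/5 = 0.5
s = 1 + (scale-1)·z/height = 1 + (2.35-1)·2.5/5 = 1.675000
θ = twist·z/height = -18°·2.5/5 = -9.0000° = -0.157080 rad
cos θ = 0.987688, sin θ = -0.156434 (intermediates below are computed at full precision and shown rounded to 5 d.p.)
v1: (-4.5,-3) → rotate → (-4.91390,-2.25911) → ×s → (-8.23078,-3.78401) → (-8.23,-3.78)
v2: (2.5,-5) → rotate → (1.68705,-5.32953) → ×s → (2.82581,-8.92696) → (2.83,-8.93)
v3: (2.5,3) → rotate → (2.93852,2.57198) → ×s → (4.92203,4.30806) → (4.92,4.31)
v4: (-3.5,2.5) → rotate → (-3.06582,3.01674) → ×s → (-5.13525,5.05304) → (-5.14,5.05)
v5: (-4.5,-2.5) → rotate → (-4.83568,-1.76527) → ×s → (-8.09977,-2.95682) → (-8.10,-2.96)

Cross-section at z=2.5: (-8.23,-3.78) (2.83,-8.93) (4.92,4.31) (-5.14,5.05) (-8.10,-2.96)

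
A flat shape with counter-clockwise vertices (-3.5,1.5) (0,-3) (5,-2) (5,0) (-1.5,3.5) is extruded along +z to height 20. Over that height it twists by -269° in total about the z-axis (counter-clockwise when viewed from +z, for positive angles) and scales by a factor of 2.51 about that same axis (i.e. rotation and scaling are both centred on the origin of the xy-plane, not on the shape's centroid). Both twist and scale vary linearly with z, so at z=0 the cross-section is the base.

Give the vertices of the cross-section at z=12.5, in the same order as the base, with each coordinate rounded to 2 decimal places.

t = z/height = 12.5/20 = 0.625
s = 1 + (scale-1)·z/height = 1 + (2.51-1)·12.5/20 = 1.943750
θ = twist·z/height = -269°·12.5/20 = -168.1250° = -2.934335 rad
cos θ = -0.978599, sin θ = -0.205777 (intermediates below are computed at full precision and shown rounded to 5 d.p.)
v1: (-3.5,1.5) → rotate → (3.73376,-0.74768) → ×s → (7.25750,-1.45330) → (7.26,-1.45)
v2: (0,-3) → rotate → (-0.61733,2.93580) → ×s → (-1.19994,5.70645) → (-1.20,5.71)
v3: (5,-2) → rotate → (-5.30455,0.92831) → ×s → (-10.31072,1.80441) → (-10.31,1.80)
v4: (5,0) → rotate → (-4.89299,-1.02889) → ×s → (-9.51076,-1.99990) → (-9.51,-2.00)
v5: (-1.5,3.5) → rotate → (2.18812,-3.11643) → ×s → (4.25316,-6.05756) → (4.25,-6.06)

Cross-section at z=12.5: (7.26,-1.45) (-1.20,5.71) (-10.31,1.80) (-9.51,-2.00) (4.25,-6.06)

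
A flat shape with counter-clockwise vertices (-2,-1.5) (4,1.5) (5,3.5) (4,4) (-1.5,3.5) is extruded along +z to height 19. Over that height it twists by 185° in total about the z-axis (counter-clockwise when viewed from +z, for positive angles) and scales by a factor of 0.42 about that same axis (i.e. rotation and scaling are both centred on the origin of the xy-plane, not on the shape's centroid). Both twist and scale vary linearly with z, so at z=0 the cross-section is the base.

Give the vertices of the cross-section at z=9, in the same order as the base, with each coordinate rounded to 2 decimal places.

Cross-section at z=9: (1.03,-1.49) (-0.97,2.94) (-2.39,3.73) (-2.78,3.02) (-2.58,-0.98)

t = z/height = 9/19 = 0.473684
s = 1 + (scale-1)·z/height = 1 + (0.42-1)·9/19 = 0.725263
θ = twist·z/height = 185°·9/19 = 87.6316° = 1.529460 rad
cos θ = 0.041325, sin θ = 0.999146 (intermediates below are computed at full precision and shown rounded to 5 d.p.)
v1: (-2,-1.5) → rotate → (1.41607,-2.06028) → ×s → (1.02702,-1.49424) → (1.03,-1.49)
v2: (4,1.5) → rotate → (-1.33342,4.05857) → ×s → (-0.96708,2.94353) → (-0.97,2.94)
v3: (5,3.5) → rotate → (-3.29039,5.14037) → ×s → (-2.38640,3.72812) → (-2.39,3.73)
v4: (4,4) → rotate → (-3.83128,4.16188) → ×s → (-2.77869,3.01846) → (-2.78,3.02)
v5: (-1.5,3.5) → rotate → (-3.55900,-1.35408) → ×s → (-2.58121,-0.98207) → (-2.58,-0.98)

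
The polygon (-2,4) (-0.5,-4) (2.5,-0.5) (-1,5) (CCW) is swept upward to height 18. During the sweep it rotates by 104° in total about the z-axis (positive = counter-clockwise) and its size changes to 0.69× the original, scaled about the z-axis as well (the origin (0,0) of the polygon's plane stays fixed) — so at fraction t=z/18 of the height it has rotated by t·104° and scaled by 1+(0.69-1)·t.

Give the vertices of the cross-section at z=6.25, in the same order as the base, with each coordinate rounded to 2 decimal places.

Cross-section at z=6.25: (-3.55,1.83) (1.74,-3.15) (2.07,0.95) (-3.35,3.08)

t = z/height = 6.25/18 = 0.347222
s = 1 + (scale-1)·z/height = 1 + (0.69-1)·6.25/18 = 0.892361
θ = twist·z/height = 104°·6.25/18 = 36.1111° = 0.630258 rad
cos θ = 0.807876, sin θ = 0.589353 (intermediates below are computed at full precision and shown rounded to 5 d.p.)
v1: (-2,4) → rotate → (-3.97316,2.05280) → ×s → (-3.54550,1.83184) → (-3.55,1.83)
v2: (-0.5,-4) → rotate → (1.95347,-3.52618) → ×s → (1.74320,-3.14662) → (1.74,-3.15)
v3: (2.5,-0.5) → rotate → (2.31437,1.06944) → ×s → (2.06525,0.95433) → (2.07,0.95)
v4: (-1,5) → rotate → (-3.75464,3.45003) → ×s → (-3.35050,3.07867) → (-3.35,3.08)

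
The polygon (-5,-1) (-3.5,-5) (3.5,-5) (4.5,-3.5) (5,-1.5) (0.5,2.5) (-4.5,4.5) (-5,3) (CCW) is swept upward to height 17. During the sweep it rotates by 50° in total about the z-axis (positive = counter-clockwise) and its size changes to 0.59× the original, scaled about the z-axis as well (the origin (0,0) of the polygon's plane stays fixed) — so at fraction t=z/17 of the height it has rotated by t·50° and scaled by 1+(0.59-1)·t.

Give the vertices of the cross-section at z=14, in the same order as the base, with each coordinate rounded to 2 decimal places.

Cross-section at z=14: (-2.06,-2.68) (0.44,-4.02) (3.93,-0.97) (3.77,0.22) (3.15,1.43) (-0.84,1.46) (-4.21,0.28) (-3.80,-0.68)

t = z/height = 14/17 = 0.823529
s = 1 + (scale-1)·z/height = 1 + (0.59-1)·14/17 = 0.662353
θ = twist·z/height = 50°·14/17 = 41.1765° = 0.718665 rad
cos θ = 0.752685, sin θ = 0.658380 (intermediates below are computed at full precision and shown rounded to 5 d.p.)
v1: (-5,-1) → rotate → (-3.10505,-4.04459) → ×s → (-2.05664,-2.67894) → (-2.06,-2.68)
v2: (-3.5,-5) → rotate → (0.65750,-6.06776) → ×s → (0.43550,-4.01900) → (0.44,-4.02)
v3: (3.5,-5) → rotate → (5.92630,-1.45910) → ×s → (3.92530,-0.96644) → (3.93,-0.97)
v4: (4.5,-3.5) → rotate → (5.69142,0.32831) → ×s → (3.76973,0.21746) → (3.77,0.22)
v5: (5,-1.5) → rotate → (4.75100,2.16287) → ×s → (3.14684,1.43259) → (3.15,1.43)
v6: (0.5,2.5) → rotate → (-1.26961,2.21090) → ×s → (-0.84093,1.46440) → (-0.84,1.46)
v7: (-4.5,4.5) → rotate → (-6.34980,0.42437) → ×s → (-4.20581,0.28108) → (-4.21,0.28)
v8: (-5,3) → rotate → (-5.73857,-1.03385) → ×s → (-3.80096,-0.68477) → (-3.80,-0.68)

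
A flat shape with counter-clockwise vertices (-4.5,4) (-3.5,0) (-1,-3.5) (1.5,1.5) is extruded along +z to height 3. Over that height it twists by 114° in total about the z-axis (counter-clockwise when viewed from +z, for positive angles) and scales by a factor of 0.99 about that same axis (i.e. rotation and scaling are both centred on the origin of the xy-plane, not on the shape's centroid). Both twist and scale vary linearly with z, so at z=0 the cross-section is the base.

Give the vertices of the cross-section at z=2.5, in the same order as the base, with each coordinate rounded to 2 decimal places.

t = z/height = 2.5/3 = 0.833333
s = 1 + (scale-1)·z/height = 1 + (0.99-1)·2.5/3 = 0.991667
θ = twist·z/height = 114°·2.5/3 = 95.0000° = 1.658063 rad
cos θ = -0.087156, sin θ = 0.996195 (intermediates below are computed at full precision and shown rounded to 5 d.p.)
v1: (-4.5,4) → rotate → (-3.59258,-4.83150) → ×s → (-3.56264,-4.79124) → (-3.56,-4.79)
v2: (-3.5,0) → rotate → (0.30505,-3.48668) → ×s → (0.30250,-3.45763) → (0.30,-3.46)
v3: (-1,-3.5) → rotate → (3.57384,-0.69115) → ×s → (3.54406,-0.68539) → (3.54,-0.69)
v4: (1.5,1.5) → rotate → (-1.62503,1.36356) → ×s → (-1.61148,1.35220) → (-1.61,1.35)

Cross-section at z=2.5: (-3.56,-4.79) (0.30,-3.46) (3.54,-0.69) (-1.61,1.35)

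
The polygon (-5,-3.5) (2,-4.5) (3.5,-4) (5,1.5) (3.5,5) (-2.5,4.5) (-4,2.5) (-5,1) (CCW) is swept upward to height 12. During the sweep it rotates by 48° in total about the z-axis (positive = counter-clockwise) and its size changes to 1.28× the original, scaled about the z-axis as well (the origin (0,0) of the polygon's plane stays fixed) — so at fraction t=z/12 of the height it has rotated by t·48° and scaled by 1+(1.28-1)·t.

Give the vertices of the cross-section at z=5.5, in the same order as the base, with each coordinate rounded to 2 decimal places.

Cross-section at z=5.5: (-3.75,-5.78) (3.99,-3.86) (5.35,-2.71) (4.60,3.68) (1.55,6.71) (-4.52,3.65) (-5.24,0.92) (-5.65,-1.07)

t = z/height = 5.5/12 = 0.458333
s = 1 + (scale-1)·z/height = 1 + (1.28-1)·5.5/12 = 1.128333
θ = twist·z/height = 48°·5.5/12 = 22.0000° = 0.383972 rad
cos θ = 0.927184, sin θ = 0.374607 (intermediates below are computed at full precision and shown rounded to 5 d.p.)
v1: (-5,-3.5) → rotate → (-3.32480,-5.11818) → ×s → (-3.75148,-5.77501) → (-3.75,-5.78)
v2: (2,-4.5) → rotate → (3.54010,-3.42311) → ×s → (3.99441,-3.86241) → (3.99,-3.86)
v3: (3.5,-4) → rotate → (4.74357,-2.39761) → ×s → (5.35233,-2.70531) → (5.35,-2.71)
v4: (5,1.5) → rotate → (4.07401,3.26381) → ×s → (4.59684,3.68266) → (4.60,3.68)
v5: (3.5,5) → rotate → (1.37211,5.94704) → ×s → (1.54820,6.71025) → (1.55,6.71)
v6: (-2.5,4.5) → rotate → (-4.00369,3.23581) → ×s → (-4.51750,3.65107) → (-4.52,3.65)
v7: (-4,2.5) → rotate → (-4.64525,0.81953) → ×s → (-5.24139,0.92471) → (-5.24,0.92)
v8: (-5,1) → rotate → (-5.01053,-0.94585) → ×s → (-5.65354,-1.06723) → (-5.65,-1.07)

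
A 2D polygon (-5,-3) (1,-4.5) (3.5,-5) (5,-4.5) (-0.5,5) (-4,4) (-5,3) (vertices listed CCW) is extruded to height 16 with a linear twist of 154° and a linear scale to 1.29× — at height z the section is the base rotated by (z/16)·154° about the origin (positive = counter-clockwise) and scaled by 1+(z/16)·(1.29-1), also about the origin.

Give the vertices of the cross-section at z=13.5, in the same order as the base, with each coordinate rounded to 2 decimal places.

t = z/height = 13.5/16 = 0.84375
s = 1 + (scale-1)·z/height = 1 + (1.29-1)·13.5/16 = 1.244688
θ = twist·z/height = 154°·13.5/16 = 129.9375° = 2.267837 rad
cos θ = -0.641952, sin θ = 0.766745 (intermediates below are computed at full precision and shown rounded to 5 d.p.)
v1: (-5,-3) → rotate → (5.50999,-1.90787) → ×s → (6.85822,-2.37470) → (6.86,-2.37)
v2: (1,-4.5) → rotate → (2.80840,3.65553) → ×s → (3.49558,4.54999) → (3.50,4.55)
v3: (3.5,-5) → rotate → (1.58690,5.89337) → ×s → (1.97519,7.33540) → (1.98,7.34)
v4: (5,-4.5) → rotate → (0.24060,6.72251) → ×s → (0.29947,8.36742) → (0.30,8.37)
v5: (-0.5,5) → rotate → (-3.51275,-3.59313) → ×s → (-4.37228,-4.47232) → (-4.37,-4.47)
v6: (-4,4) → rotate → (-0.49917,-5.63479) → ×s → (-0.62132,-7.01355) → (-0.62,-7.01)
v7: (-5,3) → rotate → (0.90952,-5.75958) → ×s → (1.13207,-7.16888) → (1.13,-7.17)

Cross-section at z=13.5: (6.86,-2.37) (3.50,4.55) (1.98,7.34) (0.30,8.37) (-4.37,-4.47) (-0.62,-7.01) (1.13,-7.17)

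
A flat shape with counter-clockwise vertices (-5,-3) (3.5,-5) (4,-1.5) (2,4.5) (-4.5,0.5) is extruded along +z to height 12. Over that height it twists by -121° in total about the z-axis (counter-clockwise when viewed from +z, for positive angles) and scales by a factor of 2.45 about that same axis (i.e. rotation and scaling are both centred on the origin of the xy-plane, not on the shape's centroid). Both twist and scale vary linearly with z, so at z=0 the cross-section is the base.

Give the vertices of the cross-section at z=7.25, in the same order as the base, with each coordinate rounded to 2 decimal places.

Cross-section at z=7.25: (-8.11,7.34) (-7.07,-9.01) (-0.51,-8.00) (9.17,-1.14) (-1.56,8.35)

t = z/height = 7.25/12 = 0.604167
s = 1 + (scale-1)·z/height = 1 + (2.45-1)·7.25/12 = 1.876042
θ = twist·z/height = -121°·7.25/12 = -73.1042° = -1.275908 rad
cos θ = 0.290633, sin θ = -0.956835 (intermediates below are computed at full precision and shown rounded to 5 d.p.)
v1: (-5,-3) → rotate → (-4.32367,3.91228) → ×s → (-8.11138,7.33959) → (-8.11,7.34)
v2: (3.5,-5) → rotate → (-3.76696,-4.80208) → ×s → (-7.06697,-9.00891) → (-7.07,-9.01)
v3: (4,-1.5) → rotate → (-0.27272,-4.26329) → ×s → (-0.51164,-7.99811) → (-0.51,-8.00)
v4: (2,4.5) → rotate → (4.88702,-0.60582) → ×s → (9.16826,-1.13655) → (9.17,-1.14)
v5: (-4.5,0.5) → rotate → (-0.82943,4.45107) → ×s → (-1.55604,8.35040) → (-1.56,8.35)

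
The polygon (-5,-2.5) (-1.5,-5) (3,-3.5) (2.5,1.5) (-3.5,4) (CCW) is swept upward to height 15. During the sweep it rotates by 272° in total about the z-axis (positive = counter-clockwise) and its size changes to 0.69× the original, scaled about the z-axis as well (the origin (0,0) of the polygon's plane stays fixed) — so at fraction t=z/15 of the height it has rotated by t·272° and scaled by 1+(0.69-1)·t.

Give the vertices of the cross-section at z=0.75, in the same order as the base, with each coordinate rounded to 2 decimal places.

t = z/height = 0.75/15 = 0.05
s = 1 + (scale-1)·z/height = 1 + (0.69-1)·0.75/15 = 0.984500
θ = twist·z/height = 272°·0.75/15 = 13.6000° = 0.237365 rad
cos θ = 0.971961, sin θ = 0.235142 (intermediates below are computed at full precision and shown rounded to 5 d.p.)
v1: (-5,-2.5) → rotate → (-4.27195,-3.60561) → ×s → (-4.20573,-3.54973) → (-4.21,-3.55)
v2: (-1.5,-5) → rotate → (-0.28223,-5.21252) → ×s → (-0.27786,-5.13172) → (-0.28,-5.13)
v3: (3,-3.5) → rotate → (3.73888,-2.69644) → ×s → (3.68093,-2.65464) → (3.68,-2.65)
v4: (2.5,1.5) → rotate → (2.07719,2.04580) → ×s → (2.04499,2.01409) → (2.04,2.01)
v5: (-3.5,4) → rotate → (-4.34243,3.06485) → ×s → (-4.27512,3.01734) → (-4.28,3.02)

Cross-section at z=0.75: (-4.21,-3.55) (-0.28,-5.13) (3.68,-2.65) (2.04,2.01) (-4.28,3.02)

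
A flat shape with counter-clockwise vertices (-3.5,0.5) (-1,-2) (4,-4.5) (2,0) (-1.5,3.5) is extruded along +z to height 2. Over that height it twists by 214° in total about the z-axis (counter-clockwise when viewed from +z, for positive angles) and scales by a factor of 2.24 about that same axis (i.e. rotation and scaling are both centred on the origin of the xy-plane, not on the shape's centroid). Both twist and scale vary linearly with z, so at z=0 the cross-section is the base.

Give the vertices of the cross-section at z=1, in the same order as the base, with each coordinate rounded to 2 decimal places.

Cross-section at z=1: (0.88,-5.66) (3.57,-0.60) (5.08,8.33) (-0.95,3.10) (-4.71,-3.98)

t = z/height = 1/2 = 0.5
s = 1 + (scale-1)·z/height = 1 + (2.24-1)·1/2 = 1.620000
θ = twist·z/height = 214°·1/2 = 107.0000° = 1.867502 rad
cos θ = -0.292372, sin θ = 0.956305 (intermediates below are computed at full precision and shown rounded to 5 d.p.)
v1: (-3.5,0.5) → rotate → (0.54515,-3.49325) → ×s → (0.88314,-5.65907) → (0.88,-5.66)
v2: (-1,-2) → rotate → (2.20498,-0.37156) → ×s → (3.57207,-0.60193) → (3.57,-0.60)
v3: (4,-4.5) → rotate → (3.13388,5.14089) → ×s → (5.07689,8.32824) → (5.08,8.33)
v4: (2,0) → rotate → (-0.58474,1.91261) → ×s → (-0.94728,3.09843) → (-0.95,3.10)
v5: (-1.5,3.5) → rotate → (-2.90851,-2.45776) → ×s → (-4.71178,-3.98157) → (-4.71,-3.98)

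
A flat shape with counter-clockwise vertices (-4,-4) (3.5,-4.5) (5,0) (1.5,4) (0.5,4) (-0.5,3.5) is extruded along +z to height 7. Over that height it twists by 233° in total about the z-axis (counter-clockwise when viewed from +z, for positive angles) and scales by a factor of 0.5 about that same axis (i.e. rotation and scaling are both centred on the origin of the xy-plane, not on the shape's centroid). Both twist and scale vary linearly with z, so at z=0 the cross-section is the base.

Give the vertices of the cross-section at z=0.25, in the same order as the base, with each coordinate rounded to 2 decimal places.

t = z/height = 0.25/7 = 0.0357143
s = 1 + (scale-1)·z/height = 1 + (0.5-1)·0.25/7 = 0.982143
θ = twist·z/height = 233°·0.25/7 = 8.3214° = 0.145236 rad
cos θ = 0.989472, sin θ = 0.144726 (intermediates below are computed at full precision and shown rounded to 5 d.p.)
v1: (-4,-4) → rotate → (-3.37898,-4.53679) → ×s → (-3.31864,-4.45578) → (-3.32,-4.46)
v2: (3.5,-4.5) → rotate → (4.11442,-3.94608) → ×s → (4.04095,-3.87562) → (4.04,-3.88)
v3: (5,0) → rotate → (4.94736,0.72363) → ×s → (4.85901,0.71071) → (4.86,0.71)
v4: (1.5,4) → rotate → (0.90530,4.17498) → ×s → (0.88914,4.10042) → (0.89,4.10)
v5: (0.5,4) → rotate → (-0.08417,4.03025) → ×s → (-0.08267,3.95828) → (-0.08,3.96)
v6: (-0.5,3.5) → rotate → (-1.00128,3.39079) → ×s → (-0.98340,3.33024) → (-0.98,3.33)

Cross-section at z=0.25: (-3.32,-4.46) (4.04,-3.88) (4.86,0.71) (0.89,4.10) (-0.08,3.96) (-0.98,3.33)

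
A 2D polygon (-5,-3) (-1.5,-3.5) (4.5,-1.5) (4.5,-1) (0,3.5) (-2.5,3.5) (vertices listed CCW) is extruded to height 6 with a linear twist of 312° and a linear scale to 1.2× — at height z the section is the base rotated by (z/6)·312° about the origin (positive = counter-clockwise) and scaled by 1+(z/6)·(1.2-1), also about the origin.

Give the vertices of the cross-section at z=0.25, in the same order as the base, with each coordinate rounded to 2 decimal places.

Cross-section at z=0.25: (-4.23,-4.08) (-0.68,-3.78) (4.76,-0.45) (4.65,0.04) (-0.79,3.44) (-3.25,2.87)

t = z/height = 0.25/6 = 0.0416667
s = 1 + (scale-1)·z/height = 1 + (1.2-1)·0.25/6 = 1.008333
θ = twist·z/height = 312°·0.25/6 = 13.0000° = 0.226893 rad
cos θ = 0.974370, sin θ = 0.224951 (intermediates below are computed at full precision and shown rounded to 5 d.p.)
v1: (-5,-3) → rotate → (-4.19700,-4.04787) → ×s → (-4.23197,-4.08160) → (-4.23,-4.08)
v2: (-1.5,-3.5) → rotate → (-0.67423,-3.74772) → ×s → (-0.67984,-3.77895) → (-0.68,-3.78)
v3: (4.5,-1.5) → rotate → (4.72209,-0.44928) → ×s → (4.76144,-0.45302) → (4.76,-0.45)
v4: (4.5,-1) → rotate → (4.60962,0.03791) → ×s → (4.64803,0.03823) → (4.65,0.04)
v5: (0,3.5) → rotate → (-0.78733,3.41030) → ×s → (-0.79389,3.43871) → (-0.79,3.44)
v6: (-2.5,3.5) → rotate → (-3.22325,2.84792) → ×s → (-3.25011,2.87165) → (-3.25,2.87)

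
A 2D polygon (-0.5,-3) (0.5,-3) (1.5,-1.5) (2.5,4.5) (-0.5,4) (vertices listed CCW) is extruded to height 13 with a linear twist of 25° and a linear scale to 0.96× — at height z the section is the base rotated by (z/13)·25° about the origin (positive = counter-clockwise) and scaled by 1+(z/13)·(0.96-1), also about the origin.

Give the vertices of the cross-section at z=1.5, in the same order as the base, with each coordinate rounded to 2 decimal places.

Cross-section at z=1.5: (-0.35,-3.01) (0.65,-2.96) (1.57,-1.42) (2.26,4.60) (-0.70,3.95)

t = z/height = 1.5/13 = 0.115385
s = 1 + (scale-1)·z/height = 1 + (0.96-1)·1.5/13 = 0.995385
θ = twist·z/height = 25°·1.5/13 = 2.8846° = 0.050346 rad
cos θ = 0.998733, sin θ = 0.050325 (intermediates below are computed at full precision and shown rounded to 5 d.p.)
v1: (-0.5,-3) → rotate → (-0.34839,-3.02136) → ×s → (-0.34678,-3.00742) → (-0.35,-3.01)
v2: (0.5,-3) → rotate → (0.65034,-2.97104) → ×s → (0.64734,-2.95732) → (0.65,-2.96)
v3: (1.5,-1.5) → rotate → (1.57359,-1.42261) → ×s → (1.56632,-1.41605) → (1.57,-1.42)
v4: (2.5,4.5) → rotate → (2.27037,4.62011) → ×s → (2.25989,4.59879) → (2.26,4.60)
v5: (-0.5,4) → rotate → (-0.70067,3.96977) → ×s → (-0.69743,3.95145) → (-0.70,3.95)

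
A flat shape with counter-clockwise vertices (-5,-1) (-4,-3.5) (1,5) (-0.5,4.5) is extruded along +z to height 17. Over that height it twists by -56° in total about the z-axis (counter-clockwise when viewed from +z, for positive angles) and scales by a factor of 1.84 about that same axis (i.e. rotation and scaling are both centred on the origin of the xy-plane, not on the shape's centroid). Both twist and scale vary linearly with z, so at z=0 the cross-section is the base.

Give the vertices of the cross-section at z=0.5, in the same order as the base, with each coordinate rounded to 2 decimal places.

t = z/height = 0.5/17 = 0.0294118
s = 1 + (scale-1)·z/height = 1 + (1.84-1)·0.5/17 = 1.024706
θ = twist·z/height = -56°·0.5/17 = -1.6471° = -0.028747 rad
cos θ = 0.999587, sin θ = -0.028743 (intermediates below are computed at full precision and shown rounded to 5 d.p.)
v1: (-5,-1) → rotate → (-5.02668,-0.85587) → ×s → (-5.15087,-0.87702) → (-5.15,-0.88)
v2: (-4,-3.5) → rotate → (-4.09895,-3.38358) → ×s → (-4.20021,-3.46718) → (-4.20,-3.47)
v3: (1,5) → rotate → (1.14330,4.96919) → ×s → (1.17155,5.09196) → (1.17,5.09)
v4: (-0.5,4.5) → rotate → (-0.37045,4.51251) → ×s → (-0.37960,4.62400) → (-0.38,4.62)

Cross-section at z=0.5: (-5.15,-0.88) (-4.20,-3.47) (1.17,5.09) (-0.38,4.62)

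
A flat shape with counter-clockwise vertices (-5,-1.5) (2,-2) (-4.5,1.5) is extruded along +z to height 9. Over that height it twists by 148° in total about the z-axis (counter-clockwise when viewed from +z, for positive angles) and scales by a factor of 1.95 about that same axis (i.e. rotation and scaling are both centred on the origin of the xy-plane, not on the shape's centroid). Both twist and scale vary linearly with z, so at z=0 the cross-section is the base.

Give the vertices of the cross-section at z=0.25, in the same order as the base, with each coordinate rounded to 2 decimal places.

Cross-section at z=0.25: (-5.01,-1.90) (2.19,-1.90) (-4.72,1.20)

t = z/height = 0.25/9 = 0.0277778
s = 1 + (scale-1)·z/height = 1 + (1.95-1)·0.25/9 = 1.026389
θ = twist·z/height = 148°·0.25/9 = 4.1111° = 0.071752 rad
cos θ = 0.997427, sin θ = 0.071691 (intermediates below are computed at full precision and shown rounded to 5 d.p.)
v1: (-5,-1.5) → rotate → (-4.87960,-1.85459) → ×s → (-5.00837,-1.90354) → (-5.01,-1.90)
v2: (2,-2) → rotate → (2.13824,-1.85147) → ×s → (2.19466,-1.90033) → (2.19,-1.90)
v3: (-4.5,1.5) → rotate → (-4.59596,1.17353) → ×s → (-4.71724,1.20450) → (-4.72,1.20)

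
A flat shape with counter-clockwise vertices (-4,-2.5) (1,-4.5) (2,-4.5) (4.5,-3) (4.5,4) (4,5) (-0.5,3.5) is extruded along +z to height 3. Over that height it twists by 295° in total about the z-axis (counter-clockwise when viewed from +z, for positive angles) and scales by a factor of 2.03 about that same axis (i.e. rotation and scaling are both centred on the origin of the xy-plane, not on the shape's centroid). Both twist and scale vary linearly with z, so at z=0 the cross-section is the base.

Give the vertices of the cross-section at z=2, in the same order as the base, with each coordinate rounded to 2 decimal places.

Cross-section at z=2: (5.25,5.97) (-3.79,6.79) (-5.41,6.30) (-8.72,2.67) (-5.34,-8.64) (-4.04,-10.01) (2.50,-5.41)

t = z/height = 2/3 = 0.666667
s = 1 + (scale-1)·z/height = 1 + (2.03-1)·2/3 = 1.686667
θ = twist·z/height = 295°·2/3 = 196.6667° = 3.432481 rad
cos θ = -0.957990, sin θ = -0.286803 (intermediates below are computed at full precision and shown rounded to 5 d.p.)
v1: (-4,-2.5) → rotate → (3.11495,3.54219) → ×s → (5.25388,5.97449) → (5.25,5.97)
v2: (1,-4.5) → rotate → (-2.24860,4.02415) → ×s → (-3.79265,6.78740) → (-3.79,6.79)
v3: (2,-4.5) → rotate → (-3.20659,3.73735) → ×s → (-5.40845,6.30366) → (-5.41,6.30)
v4: (4.5,-3) → rotate → (-5.17136,1.58335) → ×s → (-8.72236,2.67059) → (-8.72,2.67)
v5: (4.5,4) → rotate → (-3.16374,-5.12257) → ×s → (-5.33617,-8.64007) → (-5.34,-8.64)
v6: (4,5) → rotate → (-2.39794,-5.93716) → ×s → (-4.04453,-10.01401) → (-4.04,-10.01)
v7: (-0.5,3.5) → rotate → (1.48281,-3.20956) → ×s → (2.50100,-5.41346) → (2.50,-5.41)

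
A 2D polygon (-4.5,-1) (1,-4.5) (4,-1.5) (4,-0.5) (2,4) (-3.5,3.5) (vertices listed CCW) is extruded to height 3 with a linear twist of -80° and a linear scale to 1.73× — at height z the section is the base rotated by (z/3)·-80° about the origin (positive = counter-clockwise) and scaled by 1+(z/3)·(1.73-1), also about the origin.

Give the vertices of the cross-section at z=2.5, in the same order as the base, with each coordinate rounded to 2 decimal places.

Cross-section at z=2.5: (-4.34,6.01) (-6.01,-4.34) (0.33,-6.86) (1.81,-6.23) (7.18,-0.41) (2.94,7.40)

t = z/height = 2.5/3 = 0.833333
s = 1 + (scale-1)·z/height = 1 + (1.73-1)·2.5/3 = 1.608333
θ = twist·z/height = -80°·2.5/3 = -66.6667° = -1.163553 rad
cos θ = 0.396080, sin θ = -0.918216 (intermediates below are computed at full precision and shown rounded to 5 d.p.)
v1: (-4.5,-1) → rotate → (-2.70058,3.73589) → ×s → (-4.34342,6.00856) → (-4.34,6.01)
v2: (1,-4.5) → rotate → (-3.73589,-2.70058) → ×s → (-6.00856,-4.34342) → (-6.01,-4.34)
v3: (4,-1.5) → rotate → (0.20699,-4.26698) → ×s → (0.33292,-6.86273) → (0.33,-6.86)
v4: (4,-0.5) → rotate → (1.12521,-3.87090) → ×s → (1.80971,-6.22570) → (1.81,-6.23)
v5: (2,4) → rotate → (4.46502,-0.25211) → ×s → (7.18125,-0.40548) → (7.18,-0.41)
v6: (-3.5,3.5) → rotate → (1.82748,4.60004) → ×s → (2.93919,7.39839) → (2.94,7.40)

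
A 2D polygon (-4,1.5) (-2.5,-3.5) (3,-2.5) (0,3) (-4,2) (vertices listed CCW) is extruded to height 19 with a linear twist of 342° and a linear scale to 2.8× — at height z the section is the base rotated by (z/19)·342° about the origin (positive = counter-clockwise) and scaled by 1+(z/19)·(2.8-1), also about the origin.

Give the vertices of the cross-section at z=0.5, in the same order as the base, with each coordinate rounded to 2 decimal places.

t = z/height = 0.5/19 = 0.0263158
s = 1 + (scale-1)·z/height = 1 + (2.8-1)·0.5/19 = 1.047368
θ = twist·z/height = 342°·0.5/19 = 9.0000° = 0.157080 rad
cos θ = 0.987688, sin θ = 0.156434 (intermediates below are computed at full precision and shown rounded to 5 d.p.)
v1: (-4,1.5) → rotate → (-4.18541,0.85579) → ×s → (-4.38366,0.89633) → (-4.38,0.90)
v2: (-2.5,-3.5) → rotate → (-1.92170,-3.84800) → ×s → (-2.01273,-4.03027) → (-2.01,-4.03)
v3: (3,-2.5) → rotate → (3.35415,-1.99992) → ×s → (3.51303,-2.09465) → (3.51,-2.09)
v4: (0,3) → rotate → (-0.46930,2.96307) → ×s → (-0.49153,3.10342) → (-0.49,3.10)
v5: (-4,2) → rotate → (-4.26362,1.34964) → ×s → (-4.46558,1.41357) → (-4.47,1.41)

Cross-section at z=0.5: (-4.38,0.90) (-2.01,-4.03) (3.51,-2.09) (-0.49,3.10) (-4.47,1.41)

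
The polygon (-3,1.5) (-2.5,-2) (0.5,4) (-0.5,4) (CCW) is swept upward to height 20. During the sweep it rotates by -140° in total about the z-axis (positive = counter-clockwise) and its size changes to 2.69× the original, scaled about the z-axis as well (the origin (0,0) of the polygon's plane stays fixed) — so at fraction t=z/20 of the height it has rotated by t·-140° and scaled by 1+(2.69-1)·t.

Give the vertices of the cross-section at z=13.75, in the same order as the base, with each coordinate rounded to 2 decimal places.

Cross-section at z=13.75: (3.93,6.09) (-3.71,5.84) (8.48,-2.02) (8.71,0.13)

t = z/height = 13.75/20 = 0.6875
s = 1 + (scale-1)·z/height = 1 + (2.69-1)·13.75/20 = 2.161875
θ = twist·z/height = -140°·13.75/20 = -96.2500° = -1.679879 rad
cos θ = -0.108867, sin θ = -0.994056 (intermediates below are computed at full precision and shown rounded to 5 d.p.)
v1: (-3,1.5) → rotate → (1.81769,2.81887) → ×s → (3.92961,6.09404) → (3.93,6.09)
v2: (-2.5,-2) → rotate → (-1.71595,2.70287) → ×s → (-3.70966,5.84328) → (-3.71,5.84)
v3: (0.5,4) → rotate → (3.92179,-0.93250) → ×s → (8.47842,-2.01594) → (8.48,-2.02)
v4: (-0.5,4) → rotate → (4.03066,0.06156) → ×s → (8.71378,0.13309) → (8.71,0.13)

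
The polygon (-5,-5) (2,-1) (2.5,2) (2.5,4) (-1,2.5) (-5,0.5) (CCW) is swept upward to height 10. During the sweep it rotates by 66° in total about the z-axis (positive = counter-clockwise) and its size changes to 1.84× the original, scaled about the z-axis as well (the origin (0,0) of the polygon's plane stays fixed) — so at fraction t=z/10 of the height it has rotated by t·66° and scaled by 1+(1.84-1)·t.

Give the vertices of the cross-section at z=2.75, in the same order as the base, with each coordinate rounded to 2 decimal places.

t = z/height = 2.75/10 = 0.275
s = 1 + (scale-1)·z/height = 1 + (1.84-1)·2.75/10 = 1.231000
θ = twist·z/height = 66°·2.75/10 = 18.1500° = 0.316777 rad
cos θ = 0.950244, sin θ = 0.311506 (intermediates below are computed at full precision and shown rounded to 5 d.p.)
v1: (-5,-5) → rotate → (-3.19369,-6.30875) → ×s → (-3.93144,-7.76607) → (-3.93,-7.77)
v2: (2,-1) → rotate → (2.21199,-0.32723) → ×s → (2.72296,-0.40282) → (2.72,-0.40)
v3: (2.5,2) → rotate → (1.75260,2.67925) → ×s → (2.15745,3.29816) → (2.16,3.30)
v4: (2.5,4) → rotate → (1.12959,4.57974) → ×s → (1.39052,5.63766) → (1.39,5.64)
v5: (-1,2.5) → rotate → (-1.72901,2.06410) → ×s → (-2.12841,2.54091) → (-2.13,2.54)
v6: (-5,0.5) → rotate → (-4.90697,-1.08241) → ×s → (-6.04049,-1.33244) → (-6.04,-1.33)

Cross-section at z=2.75: (-3.93,-7.77) (2.72,-0.40) (2.16,3.30) (1.39,5.64) (-2.13,2.54) (-6.04,-1.33)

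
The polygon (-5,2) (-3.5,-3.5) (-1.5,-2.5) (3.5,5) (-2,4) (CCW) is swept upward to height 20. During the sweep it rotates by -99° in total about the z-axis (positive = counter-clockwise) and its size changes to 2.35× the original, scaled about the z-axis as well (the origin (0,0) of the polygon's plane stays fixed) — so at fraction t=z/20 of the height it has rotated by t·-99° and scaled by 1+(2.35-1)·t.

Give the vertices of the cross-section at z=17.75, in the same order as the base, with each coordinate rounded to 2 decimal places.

Cross-section at z=17.75: (3.98,11.15) (-7.98,7.40) (-5.61,3.09) (11.27,-7.28) (8.62,4.72)

t = z/height = 17.75/20 = 0.8875
s = 1 + (scale-1)·z/height = 1 + (2.35-1)·17.75/20 = 2.198125
θ = twist·z/height = -99°·17.75/20 = -87.8625° = -1.533490 rad
cos θ = 0.037298, sin θ = -0.999304 (intermediates below are computed at full precision and shown rounded to 5 d.p.)
v1: (-5,2) → rotate → (1.81212,5.07112) → ×s → (3.98327,11.14695) → (3.98,11.15)
v2: (-3.5,-3.5) → rotate → (-3.62811,3.36702) → ×s → (-7.97503,7.40114) → (-7.98,7.40)
v3: (-1.5,-2.5) → rotate → (-2.55421,1.40571) → ×s → (-5.61447,3.08993) → (-5.61,3.09)
v4: (3.5,5) → rotate → (5.12706,-3.31108) → ×s → (11.26993,-7.27816) → (11.27,-7.28)
v5: (-2,4) → rotate → (3.92262,2.14780) → ×s → (8.62241,4.72113) → (8.62,4.72)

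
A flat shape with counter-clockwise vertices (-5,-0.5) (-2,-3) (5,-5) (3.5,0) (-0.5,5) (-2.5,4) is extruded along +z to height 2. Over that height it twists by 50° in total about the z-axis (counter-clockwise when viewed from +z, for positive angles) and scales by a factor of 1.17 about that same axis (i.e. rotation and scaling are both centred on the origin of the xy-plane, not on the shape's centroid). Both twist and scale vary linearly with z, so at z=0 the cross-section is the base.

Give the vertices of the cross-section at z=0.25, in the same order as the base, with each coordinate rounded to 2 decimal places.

t = z/height = 0.25/2 = 0.125
s = 1 + (scale-1)·z/height = 1 + (1.17-1)·0.25/2 = 1.021250
θ = twist·z/height = 50°·0.25/2 = 6.2500° = 0.109083 rad
cos θ = 0.994056, sin θ = 0.108867 (intermediates below are computed at full precision and shown rounded to 5 d.p.)
v1: (-5,-0.5) → rotate → (-4.91585,-1.04136) → ×s → (-5.02031,-1.06349) → (-5.02,-1.06)
v2: (-2,-3) → rotate → (-1.66151,-3.19990) → ×s → (-1.69682,-3.26790) → (-1.70,-3.27)
v3: (5,-5) → rotate → (5.51462,-4.42595) → ×s → (5.63180,-4.52000) → (5.63,-4.52)
v4: (3.5,0) → rotate → (3.47920,0.38103) → ×s → (3.55313,0.38913) → (3.55,0.39)
v5: (-0.5,5) → rotate → (-1.04136,4.91585) → ×s → (-1.06349,5.02031) → (-1.06,5.02)
v6: (-2.5,4) → rotate → (-2.92061,3.70406) → ×s → (-2.98267,3.78277) → (-2.98,3.78)

Cross-section at z=0.25: (-5.02,-1.06) (-1.70,-3.27) (5.63,-4.52) (3.55,0.39) (-1.06,5.02) (-2.98,3.78)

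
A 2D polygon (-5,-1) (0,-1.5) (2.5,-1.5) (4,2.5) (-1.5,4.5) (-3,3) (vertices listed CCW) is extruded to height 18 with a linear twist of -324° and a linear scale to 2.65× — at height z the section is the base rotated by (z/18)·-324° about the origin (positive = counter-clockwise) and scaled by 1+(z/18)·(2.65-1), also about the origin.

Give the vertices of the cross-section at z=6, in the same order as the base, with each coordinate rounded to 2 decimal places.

Cross-section at z=6: (0.92,7.85) (-2.21,0.72) (-3.41,-2.97) (1.77,-7.09) (7.35,0.06) (5.86,2.99)

t = z/height = 6/18 = 0.333333
s = 1 + (scale-1)·z/height = 1 + (2.65-1)·6/18 = 1.550000
θ = twist·z/height = -324°·6/18 = -108.0000° = -1.884956 rad
cos θ = -0.309017, sin θ = -0.951057 (intermediates below are computed at full precision and shown rounded to 5 d.p.)
v1: (-5,-1) → rotate → (0.59403,5.06430) → ×s → (0.92074,7.84966) → (0.92,7.85)
v2: (0,-1.5) → rotate → (-1.42658,0.46353) → ×s → (-2.21121,0.71846) → (-2.21,0.72)
v3: (2.5,-1.5) → rotate → (-2.19913,-1.91412) → ×s → (-3.40865,-2.96688) → (-3.41,-2.97)
v4: (4,2.5) → rotate → (1.14157,-4.57677) → ×s → (1.76944,-7.09399) → (1.77,-7.09)
v5: (-1.5,4.5) → rotate → (4.74328,0.03601) → ×s → (7.35208,0.05581) → (7.35,0.06)
v6: (-3,3) → rotate → (3.78022,1.92612) → ×s → (5.85934,2.98548) → (5.86,2.99)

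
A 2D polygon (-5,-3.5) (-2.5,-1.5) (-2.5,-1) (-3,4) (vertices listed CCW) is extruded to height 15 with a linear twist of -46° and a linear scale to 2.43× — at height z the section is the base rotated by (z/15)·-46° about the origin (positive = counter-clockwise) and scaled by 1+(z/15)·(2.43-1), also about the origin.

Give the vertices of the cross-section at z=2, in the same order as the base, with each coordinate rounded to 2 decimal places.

t = z/height = 2/15 = 0.133333
s = 1 + (scale-1)·z/height = 1 + (2.43-1)·2/15 = 1.190667
θ = twist·z/height = -46°·2/15 = -6.1333° = -0.107047 rad
cos θ = 0.994276, sin θ = -0.106843 (intermediates below are computed at full precision and shown rounded to 5 d.p.)
v1: (-5,-3.5) → rotate → (-5.34533,-2.94575) → ×s → (-6.36450,-3.50741) → (-6.36,-3.51)
v2: (-2.5,-1.5) → rotate → (-2.64595,-1.22431) → ×s → (-3.15045,-1.45774) → (-3.15,-1.46)
v3: (-2.5,-1) → rotate → (-2.59253,-0.72717) → ×s → (-3.08684,-0.86582) → (-3.09,-0.87)
v4: (-3,4) → rotate → (-2.55546,4.29763) → ×s → (-3.04270,5.11705) → (-3.04,5.12)

Cross-section at z=2: (-6.36,-3.51) (-3.15,-1.46) (-3.09,-0.87) (-3.04,5.12)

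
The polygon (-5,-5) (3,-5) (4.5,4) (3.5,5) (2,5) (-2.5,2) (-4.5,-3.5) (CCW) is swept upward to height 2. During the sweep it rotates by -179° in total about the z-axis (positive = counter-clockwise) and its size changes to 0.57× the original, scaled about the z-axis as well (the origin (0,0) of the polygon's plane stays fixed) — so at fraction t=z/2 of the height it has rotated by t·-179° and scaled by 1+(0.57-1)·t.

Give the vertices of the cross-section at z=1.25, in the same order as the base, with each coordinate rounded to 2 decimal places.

Cross-section at z=1.25: (-2.03,4.76) (-4.21,-0.67) (1.49,-4.14) (2.44,-3.74) (2.85,-2.72) (2.04,1.15) (-1.15,4.01)

t = z/height = 1.25/2 = 0.625
s = 1 + (scale-1)·z/height = 1 + (0.57-1)·1.25/2 = 0.731250
θ = twist·z/height = -179°·1.25/2 = -111.8750° = -1.952587 rad
cos θ = -0.372583, sin θ = -0.927999 (intermediates below are computed at full precision and shown rounded to 5 d.p.)
v1: (-5,-5) → rotate → (-2.77708,6.50291) → ×s → (-2.03074,4.75525) → (-2.03,4.76)
v2: (3,-5) → rotate → (-5.75774,-0.92108) → ×s → (-4.21035,-0.67354) → (-4.21,-0.67)
v3: (4.5,4) → rotate → (2.03537,-5.66633) → ×s → (1.48837,-4.14350) → (1.49,-4.14)
v4: (3.5,5) → rotate → (3.33595,-5.11091) → ×s → (2.43942,-3.73735) → (2.44,-3.74)
v5: (2,5) → rotate → (3.89483,-3.71891) → ×s → (2.84809,-2.71945) → (2.85,-2.72)
v6: (-2.5,2) → rotate → (2.78746,1.57483) → ×s → (2.03833,1.15160) → (2.04,1.15)
v7: (-4.5,-3.5) → rotate → (-1.57137,5.48004) → ×s → (-1.14907,4.00728) → (-1.15,4.01)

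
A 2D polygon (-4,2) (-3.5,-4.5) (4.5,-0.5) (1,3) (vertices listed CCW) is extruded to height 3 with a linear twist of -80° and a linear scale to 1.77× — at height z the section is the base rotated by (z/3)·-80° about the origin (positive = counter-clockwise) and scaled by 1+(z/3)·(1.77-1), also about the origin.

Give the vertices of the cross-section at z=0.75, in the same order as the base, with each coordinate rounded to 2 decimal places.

Cross-section at z=0.75: (-3.67,3.87) (-5.76,-3.62) (4.84,-2.40) (2.34,2.95)

t = z/height = 0.75/3 = 0.25
s = 1 + (scale-1)·z/height = 1 + (1.77-1)·0.75/3 = 1.192500
θ = twist·z/height = -80°·0.75/3 = -20.0000° = -0.349066 rad
cos θ = 0.939693, sin θ = -0.342020 (intermediates below are computed at full precision and shown rounded to 5 d.p.)
v1: (-4,2) → rotate → (-3.07473,3.24747) → ×s → (-3.66662,3.87260) → (-3.67,3.87)
v2: (-3.5,-4.5) → rotate → (-4.82801,-3.03155) → ×s → (-5.75741,-3.61512) → (-5.76,-3.62)
v3: (4.5,-0.5) → rotate → (4.05761,-2.00894) → ×s → (4.83870,-2.39566) → (4.84,-2.40)
v4: (1,3) → rotate → (1.96575,2.47706) → ×s → (2.34416,2.95389) → (2.34,2.95)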